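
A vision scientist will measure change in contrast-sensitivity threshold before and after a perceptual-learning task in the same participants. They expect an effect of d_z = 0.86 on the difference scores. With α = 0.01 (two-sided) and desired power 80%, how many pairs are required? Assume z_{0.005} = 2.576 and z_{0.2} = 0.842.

n = 16 pairs

For a paired (one-sample on differences) test: n = ((z_{α/2} + z_β) / d)².
z_{α/2} + z_β = 2.576 + 0.842 = 3.418.
n = (3.418 / 0.86)² = 3.974² = 15.80.
Round up.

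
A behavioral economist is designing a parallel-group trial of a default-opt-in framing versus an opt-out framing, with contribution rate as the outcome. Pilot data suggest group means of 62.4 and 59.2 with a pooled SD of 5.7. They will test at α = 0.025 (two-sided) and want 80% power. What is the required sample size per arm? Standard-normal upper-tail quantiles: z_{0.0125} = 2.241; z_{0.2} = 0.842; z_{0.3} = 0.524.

Cohen's d = |M₁ − M₂| / SD_pooled = |62.4 − 59.2| / 5.7 = 3.2 / 5.7 = 0.561.
For two independent groups with equal n: n = 2·((z_{α/2} + z_β) / d)².
z_{α/2} + z_β = 2.241 + 0.842 = 3.083.
n = 2 × (3.083 / 0.561)² = 2 × 5.496² = 2 × 30.20 = 60.4.
Round up to the next whole participant.

n = 61 per group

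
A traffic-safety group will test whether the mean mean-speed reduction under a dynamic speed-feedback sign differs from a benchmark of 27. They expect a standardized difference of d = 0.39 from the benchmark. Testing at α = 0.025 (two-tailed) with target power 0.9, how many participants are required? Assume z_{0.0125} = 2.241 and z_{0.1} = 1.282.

For a one-sample test: n = ((z_{α/2} + z_β) / d)².
z_{α/2} + z_β = 2.241 + 1.282 = 3.523.
n = (3.523 / 0.39)² = 9.033² = 81.60.
Round up.

n = 82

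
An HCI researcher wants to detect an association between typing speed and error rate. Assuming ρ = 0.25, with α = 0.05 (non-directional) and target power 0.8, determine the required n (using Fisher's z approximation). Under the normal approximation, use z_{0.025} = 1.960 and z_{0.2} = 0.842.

Fisher's z: C = ½·ln((1+r)/(1−r)) = ½·ln(1.6667) = 0.2554.
n = ((z_{α/2} + z_β)/C)² + 3.
(1.960 + 0.842) / 0.2554 = 2.802 / 0.2554 = 10.971.
n = 10.971² + 3 = 120.36 + 3 = 123.4.
Round up.

n = 124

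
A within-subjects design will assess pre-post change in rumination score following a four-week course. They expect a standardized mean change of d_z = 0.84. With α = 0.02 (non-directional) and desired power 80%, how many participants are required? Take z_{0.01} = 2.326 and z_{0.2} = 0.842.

n = 15 pairs

For a paired (one-sample on differences) test: n = ((z_{α/2} + z_β) / d)².
z_{α/2} + z_β = 2.326 + 0.842 = 3.168.
n = (3.168 / 0.84)² = 3.771² = 14.22.
Round up.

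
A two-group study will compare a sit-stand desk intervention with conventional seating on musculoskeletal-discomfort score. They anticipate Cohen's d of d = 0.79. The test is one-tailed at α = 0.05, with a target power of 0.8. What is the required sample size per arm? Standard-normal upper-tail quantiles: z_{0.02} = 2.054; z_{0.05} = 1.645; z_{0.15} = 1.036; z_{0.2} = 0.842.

For two independent groups with equal n: n = 2·((z_{α} + z_β) / d)².
z_{α} + z_β = 1.645 + 0.842 = 2.487.
n = 2 × (2.487 / 0.79)² = 2 × 3.148² = 2 × 9.91 = 19.8.
Round up to the next whole participant.

n = 20 per group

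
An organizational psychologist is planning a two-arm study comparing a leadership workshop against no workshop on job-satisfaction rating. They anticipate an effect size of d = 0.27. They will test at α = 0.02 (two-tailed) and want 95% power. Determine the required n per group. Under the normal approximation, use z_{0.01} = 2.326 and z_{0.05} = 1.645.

For two independent groups with equal n: n = 2·((z_{α/2} + z_β) / d)².
z_{α/2} + z_β = 2.326 + 1.645 = 3.971.
n = 2 × (3.971 / 0.27)² = 2 × 14.707² = 2 × 216.31 = 432.6.
Round up to the next whole participant.

n = 433 per group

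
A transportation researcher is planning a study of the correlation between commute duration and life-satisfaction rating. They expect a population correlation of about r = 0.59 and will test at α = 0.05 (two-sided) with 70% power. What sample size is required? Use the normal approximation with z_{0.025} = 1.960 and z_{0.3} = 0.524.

n = 17

Fisher's z: C = ½·ln((1+r)/(1−r)) = ½·ln(3.8780) = 0.6777.
n = ((z_{α/2} + z_β)/C)² + 3.
(1.960 + 0.524) / 0.6777 = 2.484 / 0.6777 = 3.665.
n = 3.665² + 3 = 13.43 + 3 = 16.4.
Round up.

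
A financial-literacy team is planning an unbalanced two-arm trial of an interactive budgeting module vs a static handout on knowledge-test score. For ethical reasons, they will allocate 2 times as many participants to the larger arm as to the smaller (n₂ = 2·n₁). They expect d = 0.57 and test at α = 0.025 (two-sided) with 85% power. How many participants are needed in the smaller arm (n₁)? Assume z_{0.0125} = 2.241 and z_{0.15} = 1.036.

With allocation ratio k = n₂/n₁ = 2, Var(x̄₁−x̄₂) = σ²(1/n₁ + 1/(k·n₁)) = σ²·(k+1)/(k·n₁).
So n₁ = (1 + 1/k)·((z_{α/2} + z_β)/d)² = 1.500 × (3.277/0.57)².
n₁ = 1.500 × 33.05 = 49.6.
Round up: n₁ = 50, giving n₂ = 2 × 50 = 100.

n₁ = 50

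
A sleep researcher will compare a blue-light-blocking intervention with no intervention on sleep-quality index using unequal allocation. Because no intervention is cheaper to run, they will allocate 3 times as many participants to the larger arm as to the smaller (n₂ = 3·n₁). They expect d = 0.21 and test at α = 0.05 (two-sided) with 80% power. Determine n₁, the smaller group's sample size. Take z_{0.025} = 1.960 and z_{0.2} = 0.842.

n₁ = 238

With allocation ratio k = n₂/n₁ = 3, Var(x̄₁−x̄₂) = σ²(1/n₁ + 1/(k·n₁)) = σ²·(k+1)/(k·n₁).
So n₁ = (1 + 1/k)·((z_{α/2} + z_β)/d)² = 1.333 × (2.802/0.21)².
n₁ = 1.333 × 178.03 = 237.4.
Round up: n₁ = 238, giving n₂ = 3 × 238 = 714.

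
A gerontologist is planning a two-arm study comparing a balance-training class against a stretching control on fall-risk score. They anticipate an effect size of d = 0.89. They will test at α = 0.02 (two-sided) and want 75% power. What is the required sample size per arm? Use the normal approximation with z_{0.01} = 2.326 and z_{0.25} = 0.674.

n = 23 per group

For two independent groups with equal n: n = 2·((z_{α/2} + z_β) / d)².
z_{α/2} + z_β = 2.326 + 0.674 = 3.000.
n = 2 × (3.000 / 0.89)² = 2 × 3.371² = 2 × 11.36 = 22.7.
Round up to the next whole participant.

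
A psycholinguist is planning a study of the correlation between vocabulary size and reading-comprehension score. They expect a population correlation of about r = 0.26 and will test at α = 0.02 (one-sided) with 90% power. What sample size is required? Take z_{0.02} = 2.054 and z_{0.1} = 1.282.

n = 161

Fisher's z: C = ½·ln((1+r)/(1−r)) = ½·ln(1.7027) = 0.2661.
n = ((z_{α} + z_β)/C)² + 3.
(2.054 + 1.282) / 0.2661 = 3.336 / 0.2661 = 12.537.
n = 12.537² + 3 = 157.17 + 3 = 160.2.
Round up.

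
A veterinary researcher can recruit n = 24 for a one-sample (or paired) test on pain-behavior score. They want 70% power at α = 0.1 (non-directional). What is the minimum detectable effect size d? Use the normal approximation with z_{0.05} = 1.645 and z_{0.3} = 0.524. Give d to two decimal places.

d_min ≈ 0.44

For a single sample (or paired design) of n = 24: d_min = (z_{α/2} + z_β)/√n.
z-sum = 1.645 + 0.524 = 2.169.
d_min = 2.169 / √24 = 2.169 / 4.899 = 0.443.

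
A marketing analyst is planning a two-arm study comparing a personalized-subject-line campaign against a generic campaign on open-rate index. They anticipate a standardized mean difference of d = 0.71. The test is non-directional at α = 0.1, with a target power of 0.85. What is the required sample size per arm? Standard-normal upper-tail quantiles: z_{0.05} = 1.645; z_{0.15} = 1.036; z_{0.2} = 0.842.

n = 29 per group

For two independent groups with equal n: n = 2·((z_{α/2} + z_β) / d)².
z_{α/2} + z_β = 1.645 + 1.036 = 2.681.
n = 2 × (2.681 / 0.71)² = 2 × 3.776² = 2 × 14.26 = 28.5.
Round up to the next whole participant.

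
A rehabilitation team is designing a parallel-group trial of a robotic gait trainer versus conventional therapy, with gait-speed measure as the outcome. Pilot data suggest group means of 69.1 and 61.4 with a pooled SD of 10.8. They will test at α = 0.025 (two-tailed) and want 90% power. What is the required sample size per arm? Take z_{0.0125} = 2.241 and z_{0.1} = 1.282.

n = 49 per group

Cohen's d = |M₁ − M₂| / SD_pooled = |69.1 − 61.4| / 10.8 = 7.7 / 10.8 = 0.713.
For two independent groups with equal n: n = 2·((z_{α/2} + z_β) / d)².
z_{α/2} + z_β = 2.241 + 1.282 = 3.523.
n = 2 × (3.523 / 0.713)² = 2 × 4.941² = 2 × 24.41 = 48.8.
Round up to the next whole participant.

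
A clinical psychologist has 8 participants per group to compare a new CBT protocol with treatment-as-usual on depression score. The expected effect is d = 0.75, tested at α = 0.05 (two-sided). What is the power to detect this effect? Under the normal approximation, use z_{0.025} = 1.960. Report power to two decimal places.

power ≈ 0.32

For two equal groups, power = Φ(d·√(n/2) − z_{α/2}).
d·√(n/2) = 0.75 × √(8/2) = 0.75 × 2.000 = 1.500.
z_β = 1.500 − 1.960 = -0.460.
Power = Φ(-0.460) = 0.323.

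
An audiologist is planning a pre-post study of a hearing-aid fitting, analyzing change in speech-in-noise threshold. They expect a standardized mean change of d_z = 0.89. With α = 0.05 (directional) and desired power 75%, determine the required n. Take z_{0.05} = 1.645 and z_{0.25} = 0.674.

n = 7 pairs

For a paired (one-sample on differences) test: n = ((z_{α} + z_β) / d)².
z_{α} + z_β = 1.645 + 0.674 = 2.319.
n = (2.319 / 0.89)² = 2.606² = 6.79.
Round up.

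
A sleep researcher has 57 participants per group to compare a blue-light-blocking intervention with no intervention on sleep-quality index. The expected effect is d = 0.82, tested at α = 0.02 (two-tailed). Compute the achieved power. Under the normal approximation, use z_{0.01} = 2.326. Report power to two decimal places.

power ≈ 0.98

For two equal groups, power = Φ(d·√(n/2) − z_{α/2}).
d·√(n/2) = 0.82 × √(57/2) = 0.82 × 5.339 = 4.378.
z_β = 4.378 − 2.326 = 2.052.
Power = Φ(2.052) = 0.980.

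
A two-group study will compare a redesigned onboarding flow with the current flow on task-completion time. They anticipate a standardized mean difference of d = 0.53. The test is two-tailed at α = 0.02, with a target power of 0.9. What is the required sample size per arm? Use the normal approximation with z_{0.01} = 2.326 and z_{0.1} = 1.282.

n = 93 per group

For two independent groups with equal n: n = 2·((z_{α/2} + z_β) / d)².
z_{α/2} + z_β = 2.326 + 1.282 = 3.608.
n = 2 × (3.608 / 0.53)² = 2 × 6.808² = 2 × 46.34 = 92.7.
Round up to the next whole participant.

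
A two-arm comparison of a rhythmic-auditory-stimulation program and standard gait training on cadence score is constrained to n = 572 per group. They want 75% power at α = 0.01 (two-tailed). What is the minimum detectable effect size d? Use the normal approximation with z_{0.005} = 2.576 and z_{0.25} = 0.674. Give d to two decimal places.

d_min ≈ 0.19

For two independent groups of n = 572 each: d_min = (z_{α/2} + z_β)·√(2/n).
z-sum = 2.576 + 0.674 = 3.250.
d_min = 3.250 × √(2/572) = 3.250 × 0.0591 = 0.192.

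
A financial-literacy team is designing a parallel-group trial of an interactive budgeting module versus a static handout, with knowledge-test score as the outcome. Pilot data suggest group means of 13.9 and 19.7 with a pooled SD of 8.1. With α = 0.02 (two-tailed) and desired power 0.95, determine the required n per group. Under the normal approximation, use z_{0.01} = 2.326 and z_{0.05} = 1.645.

n = 62 per group

Cohen's d = |M₁ − M₂| / SD_pooled = |13.9 − 19.7| / 8.1 = 5.8 / 8.1 = 0.716.
For two independent groups with equal n: n = 2·((z_{α/2} + z_β) / d)².
z_{α/2} + z_β = 2.326 + 1.645 = 3.971.
n = 2 × (3.971 / 0.716)² = 2 × 5.546² = 2 × 30.76 = 61.5.
Round up to the next whole participant.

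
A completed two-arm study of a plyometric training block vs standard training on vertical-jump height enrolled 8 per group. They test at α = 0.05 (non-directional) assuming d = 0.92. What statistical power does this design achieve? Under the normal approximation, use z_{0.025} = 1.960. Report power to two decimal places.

power ≈ 0.45

For two equal groups, power = Φ(d·√(n/2) − z_{α/2}).
d·√(n/2) = 0.92 × √(8/2) = 0.92 × 2.000 = 1.840.
z_β = 1.840 − 1.960 = -0.120.
Power = Φ(-0.120) = 0.452.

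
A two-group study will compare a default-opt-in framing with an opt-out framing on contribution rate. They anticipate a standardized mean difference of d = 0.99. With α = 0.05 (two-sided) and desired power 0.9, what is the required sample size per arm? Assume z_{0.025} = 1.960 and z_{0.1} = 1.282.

For two independent groups with equal n: n = 2·((z_{α/2} + z_β) / d)².
z_{α/2} + z_β = 1.960 + 1.282 = 3.242.
n = 2 × (3.242 / 0.99)² = 2 × 3.275² = 2 × 10.72 = 21.4.
Round up to the next whole participant.

n = 22 per group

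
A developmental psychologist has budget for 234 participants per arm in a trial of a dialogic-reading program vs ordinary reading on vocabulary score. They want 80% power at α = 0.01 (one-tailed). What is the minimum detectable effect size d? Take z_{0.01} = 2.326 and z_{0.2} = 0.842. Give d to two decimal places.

For two independent groups of n = 234 each: d_min = (z_{α} + z_β)·√(2/n).
z-sum = 2.326 + 0.842 = 3.168.
d_min = 3.168 × √(2/234) = 3.168 × 0.0925 = 0.293.

d_min ≈ 0.29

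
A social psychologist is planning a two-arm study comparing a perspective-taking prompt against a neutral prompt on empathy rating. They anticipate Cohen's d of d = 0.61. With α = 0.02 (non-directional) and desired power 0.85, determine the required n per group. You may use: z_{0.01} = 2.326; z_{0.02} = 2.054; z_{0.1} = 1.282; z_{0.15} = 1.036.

n = 61 per group

For two independent groups with equal n: n = 2·((z_{α/2} + z_β) / d)².
z_{α/2} + z_β = 2.326 + 1.036 = 3.362.
n = 2 × (3.362 / 0.61)² = 2 × 5.511² = 2 × 30.38 = 60.8.
Round up to the next whole participant.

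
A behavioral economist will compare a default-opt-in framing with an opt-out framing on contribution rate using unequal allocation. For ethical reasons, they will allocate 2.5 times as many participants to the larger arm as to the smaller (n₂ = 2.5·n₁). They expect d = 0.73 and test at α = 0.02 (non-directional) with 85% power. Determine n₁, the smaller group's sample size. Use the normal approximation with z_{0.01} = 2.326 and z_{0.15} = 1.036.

n₁ = 30

With allocation ratio k = n₂/n₁ = 2.5, Var(x̄₁−x̄₂) = σ²(1/n₁ + 1/(k·n₁)) = σ²·(k+1)/(k·n₁).
So n₁ = (1 + 1/k)·((z_{α/2} + z_β)/d)² = 1.400 × (3.362/0.73)².
n₁ = 1.400 × 21.21 = 29.7.
Round up: n₁ = 30, giving n₂ = 2.5 × 30 = 75.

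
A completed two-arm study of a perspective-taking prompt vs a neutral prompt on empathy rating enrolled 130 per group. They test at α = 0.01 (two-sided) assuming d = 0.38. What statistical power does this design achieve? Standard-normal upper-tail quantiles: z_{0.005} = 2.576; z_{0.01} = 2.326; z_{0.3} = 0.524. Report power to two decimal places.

For two equal groups, power = Φ(d·√(n/2) − z_{α/2}).
d·√(n/2) = 0.38 × √(130/2) = 0.38 × 8.062 = 3.064.
z_β = 3.064 − 2.576 = 0.488.
Power = Φ(0.488) = 0.687.

power ≈ 0.69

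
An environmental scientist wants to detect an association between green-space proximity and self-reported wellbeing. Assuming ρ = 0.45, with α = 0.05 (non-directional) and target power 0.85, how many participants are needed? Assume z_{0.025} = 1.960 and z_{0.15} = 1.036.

Fisher's z: C = ½·ln((1+r)/(1−r)) = ½·ln(2.6364) = 0.4847.
n = ((z_{α/2} + z_β)/C)² + 3.
(1.960 + 1.036) / 0.4847 = 2.996 / 0.4847 = 6.181.
n = 6.181² + 3 = 38.21 + 3 = 41.2.
Round up.

n = 42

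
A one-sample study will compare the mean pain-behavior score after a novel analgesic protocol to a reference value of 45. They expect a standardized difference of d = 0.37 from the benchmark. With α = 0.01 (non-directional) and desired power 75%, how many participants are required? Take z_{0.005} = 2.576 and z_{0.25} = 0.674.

n = 78

For a one-sample test: n = ((z_{α/2} + z_β) / d)².
z_{α/2} + z_β = 2.576 + 0.674 = 3.250.
n = (3.250 / 0.37)² = 8.784² = 77.15.
Round up.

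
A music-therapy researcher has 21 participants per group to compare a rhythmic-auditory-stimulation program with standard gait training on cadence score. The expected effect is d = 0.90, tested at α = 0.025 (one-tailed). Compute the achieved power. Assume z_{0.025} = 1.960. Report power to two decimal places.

For two equal groups, power = Φ(d·√(n/2) − z_{α}).
d·√(n/2) = 0.90 × √(21/2) = 0.90 × 3.240 = 2.916.
z_β = 2.916 − 1.960 = 0.956.
Power = Φ(0.956) = 0.831.

power ≈ 0.83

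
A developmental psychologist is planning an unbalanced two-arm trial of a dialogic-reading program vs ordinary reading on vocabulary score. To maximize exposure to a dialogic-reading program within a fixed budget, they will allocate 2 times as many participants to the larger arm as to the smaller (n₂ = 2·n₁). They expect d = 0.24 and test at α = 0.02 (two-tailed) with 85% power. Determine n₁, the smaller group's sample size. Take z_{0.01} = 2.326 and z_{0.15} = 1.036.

n₁ = 295

With allocation ratio k = n₂/n₁ = 2, Var(x̄₁−x̄₂) = σ²(1/n₁ + 1/(k·n₁)) = σ²·(k+1)/(k·n₁).
So n₁ = (1 + 1/k)·((z_{α/2} + z_β)/d)² = 1.500 × (3.362/0.24)².
n₁ = 1.500 × 196.23 = 294.4.
Round up: n₁ = 295, giving n₂ = 2 × 295 = 590.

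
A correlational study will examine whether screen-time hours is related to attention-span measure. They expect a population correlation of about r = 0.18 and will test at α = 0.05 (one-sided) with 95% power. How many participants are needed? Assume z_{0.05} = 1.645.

n = 330

Fisher's z: C = ½·ln((1+r)/(1−r)) = ½·ln(1.4390) = 0.1820.
n = ((z_{α} + z_β)/C)² + 3.
(1.645 + 1.645) / 0.1820 = 3.290 / 0.1820 = 18.077.
n = 18.077² + 3 = 326.78 + 3 = 329.8.
Round up.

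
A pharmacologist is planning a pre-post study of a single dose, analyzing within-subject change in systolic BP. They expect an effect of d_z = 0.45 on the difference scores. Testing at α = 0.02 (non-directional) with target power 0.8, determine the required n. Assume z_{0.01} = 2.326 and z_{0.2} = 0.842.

n = 50 pairs

For a paired (one-sample on differences) test: n = ((z_{α/2} + z_β) / d)².
z_{α/2} + z_β = 2.326 + 0.842 = 3.168.
n = (3.168 / 0.45)² = 7.040² = 49.56.
Round up.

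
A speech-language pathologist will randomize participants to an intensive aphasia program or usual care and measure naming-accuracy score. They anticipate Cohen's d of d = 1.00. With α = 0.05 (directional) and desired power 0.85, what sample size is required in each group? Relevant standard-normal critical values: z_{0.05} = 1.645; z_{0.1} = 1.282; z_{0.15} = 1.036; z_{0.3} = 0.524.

For two independent groups with equal n: n = 2·((z_{α} + z_β) / d)².
z_{α} + z_β = 1.645 + 1.036 = 2.681.
n = 2 × (2.681 / 1.00)² = 2 × 2.681² = 2 × 7.19 = 14.4.
Round up to the next whole participant.

n = 15 per group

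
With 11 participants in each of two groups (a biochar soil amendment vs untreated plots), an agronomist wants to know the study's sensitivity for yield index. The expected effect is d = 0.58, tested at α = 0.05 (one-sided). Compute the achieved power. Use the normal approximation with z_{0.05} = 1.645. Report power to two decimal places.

For two equal groups, power = Φ(d·√(n/2) − z_{α}).
d·√(n/2) = 0.58 × √(11/2) = 0.58 × 2.345 = 1.360.
z_β = 1.360 − 1.645 = -0.285.
Power = Φ(-0.285) = 0.388.

power ≈ 0.39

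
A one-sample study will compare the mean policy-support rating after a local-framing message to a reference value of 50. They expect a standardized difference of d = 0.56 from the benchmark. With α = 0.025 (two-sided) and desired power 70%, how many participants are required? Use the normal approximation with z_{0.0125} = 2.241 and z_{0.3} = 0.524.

n = 25

For a one-sample test: n = ((z_{α/2} + z_β) / d)².
z_{α/2} + z_β = 2.241 + 0.524 = 2.765.
n = (2.765 / 0.56)² = 4.938² = 24.38.
Round up.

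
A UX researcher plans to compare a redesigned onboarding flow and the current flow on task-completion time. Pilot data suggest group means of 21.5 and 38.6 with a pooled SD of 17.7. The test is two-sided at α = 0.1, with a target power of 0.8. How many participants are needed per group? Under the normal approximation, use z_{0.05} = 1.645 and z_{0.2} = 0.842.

n = 14 per group

Cohen's d = |M₁ − M₂| / SD_pooled = |21.5 − 38.6| / 17.7 = 17.1 / 17.7 = 0.966.
For two independent groups with equal n: n = 2·((z_{α/2} + z_β) / d)².
z_{α/2} + z_β = 1.645 + 0.842 = 2.487.
n = 2 × (2.487 / 0.966)² = 2 × 2.575² = 2 × 6.63 = 13.3.
Round up to the next whole participant.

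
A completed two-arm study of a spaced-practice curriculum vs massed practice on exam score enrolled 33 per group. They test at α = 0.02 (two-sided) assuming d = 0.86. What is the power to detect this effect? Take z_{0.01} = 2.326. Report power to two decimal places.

For two equal groups, power = Φ(d·√(n/2) − z_{α/2}).
d·√(n/2) = 0.86 × √(33/2) = 0.86 × 4.062 = 3.493.
z_β = 3.493 − 2.326 = 1.167.
Power = Φ(1.167) = 0.878.

power ≈ 0.88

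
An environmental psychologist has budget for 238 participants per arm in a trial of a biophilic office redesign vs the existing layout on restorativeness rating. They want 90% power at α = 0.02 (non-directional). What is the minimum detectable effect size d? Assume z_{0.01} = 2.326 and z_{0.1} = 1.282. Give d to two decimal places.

For two independent groups of n = 238 each: d_min = (z_{α/2} + z_β)·√(2/n).
z-sum = 2.326 + 1.282 = 3.608.
d_min = 3.608 × √(2/238) = 3.608 × 0.0917 = 0.331.

d_min ≈ 0.33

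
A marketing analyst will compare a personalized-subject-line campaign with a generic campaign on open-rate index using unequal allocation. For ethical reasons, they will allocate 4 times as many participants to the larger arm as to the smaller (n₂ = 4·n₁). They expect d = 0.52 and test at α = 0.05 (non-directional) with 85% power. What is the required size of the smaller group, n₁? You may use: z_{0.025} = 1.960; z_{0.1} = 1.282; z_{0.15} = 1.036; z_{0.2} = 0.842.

With allocation ratio k = n₂/n₁ = 4, Var(x̄₁−x̄₂) = σ²(1/n₁ + 1/(k·n₁)) = σ²·(k+1)/(k·n₁).
So n₁ = (1 + 1/k)·((z_{α/2} + z_β)/d)² = 1.250 × (2.996/0.52)².
n₁ = 1.250 × 33.20 = 41.5.
Round up: n₁ = 42, giving n₂ = 4 × 42 = 168.

n₁ = 42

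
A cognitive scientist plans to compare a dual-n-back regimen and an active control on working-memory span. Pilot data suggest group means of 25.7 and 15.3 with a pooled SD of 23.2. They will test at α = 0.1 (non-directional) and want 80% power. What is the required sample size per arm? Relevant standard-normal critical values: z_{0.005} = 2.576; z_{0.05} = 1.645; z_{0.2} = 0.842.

n = 62 per group

Cohen's d = |M₁ − M₂| / SD_pooled = |25.7 − 15.3| / 23.2 = 10.4 / 23.2 = 0.448.
For two independent groups with equal n: n = 2·((z_{α/2} + z_β) / d)².
z_{α/2} + z_β = 1.645 + 0.842 = 2.487.
n = 2 × (2.487 / 0.448)² = 2 × 5.551² = 2 × 30.82 = 61.6.
Round up to the next whole participant.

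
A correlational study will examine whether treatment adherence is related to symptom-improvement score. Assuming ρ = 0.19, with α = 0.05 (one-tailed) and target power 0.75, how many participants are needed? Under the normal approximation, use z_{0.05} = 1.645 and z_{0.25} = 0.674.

n = 149

Fisher's z: C = ½·ln((1+r)/(1−r)) = ½·ln(1.4691) = 0.1923.
n = ((z_{α} + z_β)/C)² + 3.
(1.645 + 0.674) / 0.1923 = 2.319 / 0.1923 = 12.059.
n = 12.059² + 3 = 145.43 + 3 = 148.4.
Round up.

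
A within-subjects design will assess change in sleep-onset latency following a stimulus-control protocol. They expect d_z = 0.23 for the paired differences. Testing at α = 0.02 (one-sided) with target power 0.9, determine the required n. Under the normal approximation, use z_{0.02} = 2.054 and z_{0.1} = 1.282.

n = 211 pairs

For a paired (one-sample on differences) test: n = ((z_{α} + z_β) / d)².
z_{α} + z_β = 2.054 + 1.282 = 3.336.
n = (3.336 / 0.23)² = 14.504² = 210.38.
Round up.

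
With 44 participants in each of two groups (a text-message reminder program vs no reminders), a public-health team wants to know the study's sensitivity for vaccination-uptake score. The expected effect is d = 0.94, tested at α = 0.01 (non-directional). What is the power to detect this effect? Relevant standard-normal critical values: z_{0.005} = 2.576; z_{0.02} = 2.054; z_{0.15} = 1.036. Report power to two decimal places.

For two equal groups, power = Φ(d·√(n/2) − z_{α/2}).
d·√(n/2) = 0.94 × √(44/2) = 0.94 × 4.690 = 4.409.
z_β = 4.409 − 2.576 = 1.833.
Power = Φ(1.833) = 0.967.

power ≈ 0.97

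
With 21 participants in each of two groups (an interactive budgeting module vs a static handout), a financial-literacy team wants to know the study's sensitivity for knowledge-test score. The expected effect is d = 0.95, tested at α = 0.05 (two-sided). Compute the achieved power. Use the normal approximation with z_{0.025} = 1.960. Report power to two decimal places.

power ≈ 0.87

For two equal groups, power = Φ(d·√(n/2) − z_{α/2}).
d·√(n/2) = 0.95 × √(21/2) = 0.95 × 3.240 = 3.078.
z_β = 3.078 − 1.960 = 1.118.
Power = Φ(1.118) = 0.868.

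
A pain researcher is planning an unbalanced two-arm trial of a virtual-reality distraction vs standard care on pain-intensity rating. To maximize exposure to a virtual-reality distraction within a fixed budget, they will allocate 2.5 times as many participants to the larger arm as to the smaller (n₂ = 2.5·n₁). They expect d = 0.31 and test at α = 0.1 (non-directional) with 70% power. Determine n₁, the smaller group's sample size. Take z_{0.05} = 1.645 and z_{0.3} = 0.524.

n₁ = 69

With allocation ratio k = n₂/n₁ = 2.5, Var(x̄₁−x̄₂) = σ²(1/n₁ + 1/(k·n₁)) = σ²·(k+1)/(k·n₁).
So n₁ = (1 + 1/k)·((z_{α/2} + z_β)/d)² = 1.400 × (2.169/0.31)².
n₁ = 1.400 × 48.95 = 68.5.
Round up: n₁ = 69, giving n₂ = ⌈2.5 × 69⌉ = ⌈172.5⌉ = 173.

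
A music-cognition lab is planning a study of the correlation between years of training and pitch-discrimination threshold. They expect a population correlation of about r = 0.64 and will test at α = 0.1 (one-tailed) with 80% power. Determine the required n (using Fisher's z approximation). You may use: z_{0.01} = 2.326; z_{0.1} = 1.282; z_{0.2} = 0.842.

n = 11

Fisher's z: C = ½·ln((1+r)/(1−r)) = ½·ln(4.5556) = 0.7582.
n = ((z_{α} + z_β)/C)² + 3.
(1.282 + 0.842) / 0.7582 = 2.124 / 0.7582 = 2.801.
n = 2.801² + 3 = 7.85 + 3 = 10.8.
Round up.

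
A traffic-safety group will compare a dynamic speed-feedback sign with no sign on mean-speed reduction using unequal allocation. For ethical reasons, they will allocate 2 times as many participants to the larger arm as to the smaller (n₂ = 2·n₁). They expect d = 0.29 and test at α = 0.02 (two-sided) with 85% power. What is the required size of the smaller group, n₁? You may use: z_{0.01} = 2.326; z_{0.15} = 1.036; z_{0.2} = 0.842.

With allocation ratio k = n₂/n₁ = 2, Var(x̄₁−x̄₂) = σ²(1/n₁ + 1/(k·n₁)) = σ²·(k+1)/(k·n₁).
So n₁ = (1 + 1/k)·((z_{α/2} + z_β)/d)² = 1.500 × (3.362/0.29)².
n₁ = 1.500 × 134.40 = 201.6.
Round up: n₁ = 202, giving n₂ = 2 × 202 = 404.

n₁ = 202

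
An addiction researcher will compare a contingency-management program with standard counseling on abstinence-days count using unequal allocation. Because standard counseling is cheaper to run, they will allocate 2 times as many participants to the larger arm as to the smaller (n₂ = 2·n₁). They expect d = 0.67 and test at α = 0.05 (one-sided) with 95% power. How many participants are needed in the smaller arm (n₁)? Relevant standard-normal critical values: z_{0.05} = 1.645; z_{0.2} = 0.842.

n₁ = 37

With allocation ratio k = n₂/n₁ = 2, Var(x̄₁−x̄₂) = σ²(1/n₁ + 1/(k·n₁)) = σ²·(k+1)/(k·n₁).
So n₁ = (1 + 1/k)·((z_{α} + z_β)/d)² = 1.500 × (3.290/0.67)².
n₁ = 1.500 × 24.11 = 36.2.
Round up: n₁ = 37, giving n₂ = 2 × 37 = 74.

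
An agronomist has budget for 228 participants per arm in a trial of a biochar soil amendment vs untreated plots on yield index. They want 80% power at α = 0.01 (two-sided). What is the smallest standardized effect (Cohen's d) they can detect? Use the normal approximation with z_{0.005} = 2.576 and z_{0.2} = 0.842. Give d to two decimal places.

d_min ≈ 0.32

For two independent groups of n = 228 each: d_min = (z_{α/2} + z_β)·√(2/n).
z-sum = 2.576 + 0.842 = 3.418.
d_min = 3.418 × √(2/228) = 3.418 × 0.0937 = 0.320.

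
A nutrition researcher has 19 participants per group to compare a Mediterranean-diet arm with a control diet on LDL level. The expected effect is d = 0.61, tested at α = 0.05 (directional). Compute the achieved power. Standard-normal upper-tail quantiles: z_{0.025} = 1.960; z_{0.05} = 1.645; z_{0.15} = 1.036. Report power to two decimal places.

power ≈ 0.59

For two equal groups, power = Φ(d·√(n/2) − z_{α}).
d·√(n/2) = 0.61 × √(19/2) = 0.61 × 3.082 = 1.880.
z_β = 1.880 − 1.645 = 0.235.
Power = Φ(0.235) = 0.593.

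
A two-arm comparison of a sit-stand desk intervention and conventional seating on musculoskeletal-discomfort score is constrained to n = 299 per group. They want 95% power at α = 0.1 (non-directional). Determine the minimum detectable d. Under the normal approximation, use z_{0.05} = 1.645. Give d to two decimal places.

For two independent groups of n = 299 each: d_min = (z_{α/2} + z_β)·√(2/n).
z-sum = 1.645 + 1.645 = 3.290.
d_min = 3.290 × √(2/299) = 3.290 × 0.0818 = 0.269.

d_min ≈ 0.27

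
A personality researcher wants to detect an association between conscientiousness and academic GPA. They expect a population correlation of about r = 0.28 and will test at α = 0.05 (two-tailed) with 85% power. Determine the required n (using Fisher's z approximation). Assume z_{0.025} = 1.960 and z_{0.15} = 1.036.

n = 112

Fisher's z: C = ½·ln((1+r)/(1−r)) = ½·ln(1.7778) = 0.2877.
n = ((z_{α/2} + z_β)/C)² + 3.
(1.960 + 1.036) / 0.2877 = 2.996 / 0.2877 = 10.414.
n = 10.414² + 3 = 108.44 + 3 = 111.4.
Round up.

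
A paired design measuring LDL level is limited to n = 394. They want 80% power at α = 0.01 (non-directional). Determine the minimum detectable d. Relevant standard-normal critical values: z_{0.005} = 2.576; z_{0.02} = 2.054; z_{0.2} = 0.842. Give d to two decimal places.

For a single sample (or paired design) of n = 394: d_min = (z_{α/2} + z_β)/√n.
z-sum = 2.576 + 0.842 = 3.418.
d_min = 3.418 / √394 = 3.418 / 19.849 = 0.172.

d_min ≈ 0.17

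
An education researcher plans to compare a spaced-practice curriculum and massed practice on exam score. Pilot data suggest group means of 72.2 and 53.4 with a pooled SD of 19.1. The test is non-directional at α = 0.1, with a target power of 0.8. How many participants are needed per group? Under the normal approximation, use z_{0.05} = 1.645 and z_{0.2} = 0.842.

n = 13 per group

Cohen's d = |M₁ − M₂| / SD_pooled = |72.2 − 53.4| / 19.1 = 18.8 / 19.1 = 0.984.
For two independent groups with equal n: n = 2·((z_{α/2} + z_β) / d)².
z_{α/2} + z_β = 1.645 + 0.842 = 2.487.
n = 2 × (2.487 / 0.984)² = 2 × 2.527² = 2 × 6.39 = 12.8.
Round up to the next whole participant.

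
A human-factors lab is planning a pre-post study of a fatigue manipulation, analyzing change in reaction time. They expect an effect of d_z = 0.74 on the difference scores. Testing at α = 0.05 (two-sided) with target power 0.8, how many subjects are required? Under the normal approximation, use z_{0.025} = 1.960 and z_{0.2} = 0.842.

For a paired (one-sample on differences) test: n = ((z_{α/2} + z_β) / d)².
z_{α/2} + z_β = 1.960 + 0.842 = 2.802.
n = (2.802 / 0.74)² = 3.786² = 14.34.
Round up.

n = 15 pairs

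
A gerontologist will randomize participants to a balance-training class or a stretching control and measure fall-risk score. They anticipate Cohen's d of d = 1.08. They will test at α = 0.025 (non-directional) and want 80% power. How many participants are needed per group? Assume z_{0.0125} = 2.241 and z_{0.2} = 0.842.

For two independent groups with equal n: n = 2·((z_{α/2} + z_β) / d)².
z_{α/2} + z_β = 2.241 + 0.842 = 3.083.
n = 2 × (3.083 / 1.08)² = 2 × 2.855² = 2 × 8.15 = 16.3.
Round up to the next whole participant.

n = 17 per group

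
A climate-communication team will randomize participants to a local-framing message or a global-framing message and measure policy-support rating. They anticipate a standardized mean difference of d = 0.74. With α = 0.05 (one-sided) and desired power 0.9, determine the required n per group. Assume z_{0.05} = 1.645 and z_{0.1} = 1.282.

For two independent groups with equal n: n = 2·((z_{α} + z_β) / d)².
z_{α} + z_β = 1.645 + 1.282 = 2.927.
n = 2 × (2.927 / 0.74)² = 2 × 3.955² = 2 × 15.65 = 31.3.
Round up to the next whole participant.

n = 32 per group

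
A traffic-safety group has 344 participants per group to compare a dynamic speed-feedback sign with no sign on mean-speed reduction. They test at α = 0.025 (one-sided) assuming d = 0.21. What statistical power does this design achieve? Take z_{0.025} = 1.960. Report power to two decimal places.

For two equal groups, power = Φ(d·√(n/2) − z_{α}).
d·√(n/2) = 0.21 × √(344/2) = 0.21 × 13.115 = 2.754.
z_β = 2.754 − 1.960 = 0.794.
Power = Φ(0.794) = 0.786.

power ≈ 0.79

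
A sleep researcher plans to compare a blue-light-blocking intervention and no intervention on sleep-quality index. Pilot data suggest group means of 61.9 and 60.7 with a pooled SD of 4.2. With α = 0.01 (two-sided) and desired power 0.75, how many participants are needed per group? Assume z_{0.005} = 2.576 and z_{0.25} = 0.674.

n = 259 per group

Cohen's d = |M₁ − M₂| / SD_pooled = |61.9 − 60.7| / 4.2 = 1.2 / 4.2 = 0.286.
For two independent groups with equal n: n = 2·((z_{α/2} + z_β) / d)².
z_{α/2} + z_β = 2.576 + 0.674 = 3.250.
n = 2 × (3.250 / 0.286)² = 2 × 11.364² = 2 × 129.13 = 258.3.
Round up to the next whole participant.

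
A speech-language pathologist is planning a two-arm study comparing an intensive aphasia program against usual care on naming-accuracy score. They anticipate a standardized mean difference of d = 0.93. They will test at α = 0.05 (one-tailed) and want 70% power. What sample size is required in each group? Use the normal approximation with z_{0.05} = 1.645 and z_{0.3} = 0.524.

n = 11 per group

For two independent groups with equal n: n = 2·((z_{α} + z_β) / d)².
z_{α} + z_β = 1.645 + 0.524 = 2.169.
n = 2 × (2.169 / 0.93)² = 2 × 2.332² = 2 × 5.44 = 10.9.
Round up to the next whole participant.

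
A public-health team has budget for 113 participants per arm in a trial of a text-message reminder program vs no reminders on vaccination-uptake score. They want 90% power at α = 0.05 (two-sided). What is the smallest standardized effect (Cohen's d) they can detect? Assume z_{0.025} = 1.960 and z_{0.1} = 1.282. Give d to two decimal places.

d_min ≈ 0.43

For two independent groups of n = 113 each: d_min = (z_{α/2} + z_β)·√(2/n).
z-sum = 1.960 + 1.282 = 3.242.
d_min = 3.242 × √(2/113) = 3.242 × 0.1330 = 0.431.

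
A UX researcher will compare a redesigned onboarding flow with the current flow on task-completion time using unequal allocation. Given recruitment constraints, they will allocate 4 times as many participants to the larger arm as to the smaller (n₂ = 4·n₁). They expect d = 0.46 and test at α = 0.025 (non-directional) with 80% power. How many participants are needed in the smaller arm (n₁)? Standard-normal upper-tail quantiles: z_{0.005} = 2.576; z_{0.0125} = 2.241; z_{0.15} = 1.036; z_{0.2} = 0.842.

n₁ = 57

With allocation ratio k = n₂/n₁ = 4, Var(x̄₁−x̄₂) = σ²(1/n₁ + 1/(k·n₁)) = σ²·(k+1)/(k·n₁).
So n₁ = (1 + 1/k)·((z_{α/2} + z_β)/d)² = 1.250 × (3.083/0.46)².
n₁ = 1.250 × 44.92 = 56.1.
Round up: n₁ = 57, giving n₂ = 4 × 57 = 228.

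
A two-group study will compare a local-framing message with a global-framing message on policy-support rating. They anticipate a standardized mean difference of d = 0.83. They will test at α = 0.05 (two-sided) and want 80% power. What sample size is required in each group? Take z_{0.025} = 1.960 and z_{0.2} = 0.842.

n = 23 per group

For two independent groups with equal n: n = 2·((z_{α/2} + z_β) / d)².
z_{α/2} + z_β = 1.960 + 0.842 = 2.802.
n = 2 × (2.802 / 0.83)² = 2 × 3.376² = 2 × 11.40 = 22.8.
Round up to the next whole participant.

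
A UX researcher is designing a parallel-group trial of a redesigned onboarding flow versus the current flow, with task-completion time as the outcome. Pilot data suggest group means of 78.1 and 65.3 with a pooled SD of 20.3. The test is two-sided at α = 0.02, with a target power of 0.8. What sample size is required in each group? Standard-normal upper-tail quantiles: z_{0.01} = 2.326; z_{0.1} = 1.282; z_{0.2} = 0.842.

n = 51 per group

Cohen's d = |M₁ − M₂| / SD_pooled = |78.1 − 65.3| / 20.3 = 12.8 / 20.3 = 0.631.
For two independent groups with equal n: n = 2·((z_{α/2} + z_β) / d)².
z_{α/2} + z_β = 2.326 + 0.842 = 3.168.
n = 2 × (3.168 / 0.631)² = 2 × 5.021² = 2 × 25.21 = 50.4.
Round up to the next whole participant.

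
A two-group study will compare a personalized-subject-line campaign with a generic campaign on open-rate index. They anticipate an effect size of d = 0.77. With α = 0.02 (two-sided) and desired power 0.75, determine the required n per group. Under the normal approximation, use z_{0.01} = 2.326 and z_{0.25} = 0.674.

n = 31 per group

For two independent groups with equal n: n = 2·((z_{α/2} + z_β) / d)².
z_{α/2} + z_β = 2.326 + 0.674 = 3.000.
n = 2 × (3.000 / 0.77)² = 2 × 3.896² = 2 × 15.18 = 30.4.
Round up to the next whole participant.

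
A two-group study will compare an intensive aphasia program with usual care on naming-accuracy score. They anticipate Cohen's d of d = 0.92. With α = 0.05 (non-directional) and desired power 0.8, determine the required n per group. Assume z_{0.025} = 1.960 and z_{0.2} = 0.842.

n = 19 per group

For two independent groups with equal n: n = 2·((z_{α/2} + z_β) / d)².
z_{α/2} + z_β = 1.960 + 0.842 = 2.802.
n = 2 × (2.802 / 0.92)² = 2 × 3.046² = 2 × 9.28 = 18.6.
Round up to the next whole participant.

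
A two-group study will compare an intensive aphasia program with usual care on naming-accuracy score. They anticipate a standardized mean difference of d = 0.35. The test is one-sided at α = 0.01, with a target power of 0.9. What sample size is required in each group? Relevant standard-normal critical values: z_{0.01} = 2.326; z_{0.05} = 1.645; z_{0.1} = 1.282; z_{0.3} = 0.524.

For two independent groups with equal n: n = 2·((z_{α} + z_β) / d)².
z_{α} + z_β = 2.326 + 1.282 = 3.608.
n = 2 × (3.608 / 0.35)² = 2 × 10.309² = 2 × 106.27 = 212.5.
Round up to the next whole participant.

n = 213 per group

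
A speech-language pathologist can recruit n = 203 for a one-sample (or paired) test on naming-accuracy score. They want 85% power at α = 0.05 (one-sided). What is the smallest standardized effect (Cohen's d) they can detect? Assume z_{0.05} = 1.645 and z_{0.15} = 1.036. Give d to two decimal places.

For a single sample (or paired design) of n = 203: d_min = (z_{α} + z_β)/√n.
z-sum = 1.645 + 1.036 = 2.681.
d_min = 2.681 / √203 = 2.681 / 14.248 = 0.188.

d_min ≈ 0.19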